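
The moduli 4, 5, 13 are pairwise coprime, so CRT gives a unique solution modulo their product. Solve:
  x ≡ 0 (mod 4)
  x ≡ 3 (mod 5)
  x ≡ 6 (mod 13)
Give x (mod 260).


Moduli 4, 5, 13 are pairwise coprime; by CRT there is a unique solution modulo M = 4 · 5 · 13 = 260.
Solve pairwise, accumulating the modulus:
  Start with x ≡ 0 (mod 4).
  Combine with x ≡ 3 (mod 5): since gcd(4, 5) = 1, we get a unique residue mod 20.
    Write x = 0 + 4·t and substitute into x ≡ 3 (mod 5): 4·t ≡ 3 − 0 = 3 (mod 5).
    The inverse of 4 mod 5 is 4 (since 4·4 = 16 = 3·5 + 1), so t ≡ 4·3 = 12 ≡ 2 (mod 5).
    Then x = 0 + 4·2 = 8, valid modulo lcm(4, 5) = 20: x ≡ 8 (mod 20).
  Combine with x ≡ 6 (mod 13): since gcd(20, 13) = 1, we get a unique residue mod 260.
    Write x = 8 + 20·t and substitute into x ≡ 6 (mod 13): 20·t ≡ 6 − 8 = -2 (mod 13).
    Reduce coefficients mod 13: 7·t ≡ 11 (mod 13).
    The inverse of 7 mod 13 is 2 (since 7·2 = 14 = 1·13 + 1), so t ≡ 2·11 = 22 ≡ 9 (mod 13).
    Then x = 8 + 20·9 = 188, valid modulo lcm(20, 13) = 260: x ≡ 188 (mod 260).
Verify: 188 mod 4 = 0 ✓, 188 mod 5 = 3 ✓, 188 mod 13 = 6 ✓.

x ≡ 188 (mod 260).


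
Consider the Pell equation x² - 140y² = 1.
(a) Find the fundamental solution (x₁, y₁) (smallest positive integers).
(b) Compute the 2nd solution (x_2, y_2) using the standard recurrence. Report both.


Step 1: Find the fundamental solution (x₁, y₁) of x² - 140y² = 1.
  Expand √140 as a continued fraction. a₀ = ⌊√140⌋ = 11; iterate m_{k+1} = d_k·a_k − m_k, d_{k+1} = (140 − m_{k+1}²)/d_k, a_{k+1} = ⌊(a₀ + m_{k+1})/d_{k+1}⌋ (starting m₀ = 0, d₀ = 1), with convergents p_k = a_k·p_{k-1} + p_{k-2}, q_k = a_k·q_{k-1} + q_{k-2} (p₋₁ = 1, q₋₁ = 0):
  k = 0: a₀ = 11; p₀/q₀ = 11/1; p₀² − 140·q₀² = 121 − 140 = -19.
  k = 1: m = 11, d = 19, a = ⌊(11 + 11)/19⌋ = 1; p/q = (1·11 + 1)/(1·1 + 0) = 12/1; p² − 140·q² = 144 − 140 = 4.
  k = 2: m = 8, d = 4, a = ⌊(11 + 8)/4⌋ = 4; p/q = (4·12 + 11)/(4·1 + 1) = 59/5; p² − 140·q² = 3481 − 3500 = -19.
  k = 3: m = 8, d = 19, a = ⌊(11 + 8)/19⌋ = 1; p/q = (1·59 + 12)/(1·5 + 1) = 71/6; p² − 140·q² = 5041 − 5040 = 1.
  The first convergent with p² − 140·q² = 1 gives the fundamental solution (x₁, y₁) = (71, 6).
Step 2: Apply the recurrence (x_{n+1}, y_{n+1}) = (x₁x_n + 140y₁y_n, x₁y_n + y₁x_n) repeatedly.
  From (x_1, y_1) = (71, 6): x_2 = 71·71 + 140·6·6 = 10081; y_2 = 71·6 + 6·71 = 852.
Step 3: Verify x_2² - 140·y_2² = 101626561 - 101626560 = 1 (should be 1). ✓

(x_1, y_1) = (71, 6); (x_2, y_2) = (10081, 852).


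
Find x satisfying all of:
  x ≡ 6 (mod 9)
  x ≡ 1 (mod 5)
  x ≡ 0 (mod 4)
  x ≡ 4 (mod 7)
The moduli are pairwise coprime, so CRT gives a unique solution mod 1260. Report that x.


Product of moduli M = 9 · 5 · 4 · 7 = 1260.
Merge one congruence at a time:
  Start: x ≡ 6 (mod 9).
  Combine with x ≡ 1 (mod 5); new modulus lcm = 45.
    Write x = 6 + 9·t and substitute into x ≡ 1 (mod 5): 9·t ≡ 1 − 6 = -5 (mod 5).
    Reduce coefficients mod 5: 4·t ≡ 0 (mod 5).
    The inverse of 4 mod 5 is 4 (since 4·4 = 16 = 3·5 + 1), so t ≡ 4·0 = 0 ≡ 0 (mod 5).
    Then x = 6 + 9·0 = 6, valid modulo lcm(9, 5) = 45: x ≡ 6 (mod 45).
  Combine with x ≡ 0 (mod 4); new modulus lcm = 180.
    Write x = 6 + 45·t and substitute into x ≡ 0 (mod 4): 45·t ≡ 0 − 6 = -6 (mod 4).
    Reduce coefficients mod 4: 1·t ≡ 2 (mod 4).
    So t ≡ 2 (mod 4).
    Then x = 6 + 45·2 = 96, valid modulo lcm(45, 4) = 180: x ≡ 96 (mod 180).
  Combine with x ≡ 4 (mod 7); new modulus lcm = 1260.
    Write x = 96 + 180·t and substitute into x ≡ 4 (mod 7): 180·t ≡ 4 − 96 = -92 (mod 7).
    Reduce coefficients mod 7: 5·t ≡ 6 (mod 7).
    The inverse of 5 mod 7 is 3 (since 5·3 = 15 = 2·7 + 1), so t ≡ 3·6 = 18 ≡ 4 (mod 7).
    Then x = 96 + 180·4 = 816, valid modulo lcm(180, 7) = 1260: x ≡ 816 (mod 1260).
Verify against each original: 816 mod 9 = 6, 816 mod 5 = 1, 816 mod 4 = 0, 816 mod 7 = 4.

x ≡ 816 (mod 1260).


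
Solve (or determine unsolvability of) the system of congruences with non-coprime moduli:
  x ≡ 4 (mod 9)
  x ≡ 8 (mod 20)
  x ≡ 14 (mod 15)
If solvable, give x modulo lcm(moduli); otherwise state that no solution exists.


Moduli 9, 20, 15 are not pairwise coprime, so CRT works modulo lcm(m_i) when all pairwise compatibility conditions hold.
Pairwise compatibility: gcd(m_i, m_j) must divide a_i - a_j for every pair.
Merge one congruence at a time:
  Start: x ≡ 4 (mod 9).
  Combine with x ≡ 8 (mod 20): gcd(9, 20) = 1; 8 - 4 = 4, which IS divisible by 1, so compatible.
    Write x = 4 + 9·t and substitute into x ≡ 8 (mod 20): 9·t ≡ 8 − 4 = 4 (mod 20).
    The inverse of 9 mod 20 is 9 (since 9·9 = 81 = 4·20 + 1), so t ≡ 9·4 = 36 ≡ 16 (mod 20).
    Then x = 4 + 9·16 = 148, valid modulo lcm(9, 20) = 180: x ≡ 148 (mod 180).
  Combine with x ≡ 14 (mod 15): gcd(180, 15) = 15, and 14 - 148 = -134 is NOT divisible by 15.
    ⇒ system is inconsistent (no integer solution).

No solution (the system is inconsistent).


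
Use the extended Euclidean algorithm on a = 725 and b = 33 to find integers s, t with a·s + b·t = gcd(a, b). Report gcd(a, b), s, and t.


Euclidean algorithm on (725, 33) — divide until remainder is 0:
  725 = 21 · 33 + 32
  33 = 1 · 32 + 1
  32 = 32 · 1 + 0
gcd(725, 33) = 1.
Track Bezout coefficients alongside the remainders: start with r₀ = 725 = a·1 + b·0 (s = 1, t = 0) and r₁ = 33 = a·0 + b·1 (s = 0, t = 1); each new remainder r_{k+1} = r_{k-1} − q_k·r_k inherits s_{k+1} = s_{k-1} − q_k·s_k, t_{k+1} = t_{k-1} − q_k·t_k, so r_k = a·s_k + b·t_k at every step:
  q = 21: r = 32, s = 1 − 21·0 = 1, t = 0 − 21·1 = -21  (check: 725·1 + 33·(-21) = 32)
  q = 1: r = 1, s = 0 − 1·1 = -1, t = 1 − 1·(-21) = 22  (check: 725·(-1) + 33·22 = 1)
The row with r = 1 (the gcd) gives the Bezout coefficients s = -1, t = 22.
Result: 725 · (-1) + 33 · (22) = 1.

gcd(725, 33) = 1; s = -1, t = 22 (check: 725·(-1) + 33·22 = 1).


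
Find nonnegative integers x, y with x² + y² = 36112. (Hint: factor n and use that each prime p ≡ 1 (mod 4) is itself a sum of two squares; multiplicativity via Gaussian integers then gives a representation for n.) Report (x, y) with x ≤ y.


Step 1: Factor n = 36112 = 2^4 · 37 · 61.
Step 2: Check the mod-4 condition on each prime factor: 2 = 2 (special); 37 ≡ 1 (mod 4), exponent 1; 61 ≡ 1 (mod 4), exponent 1.
All primes ≡ 3 (mod 4) appear to even exponent (or don't appear), so by the two-squares theorem n IS expressible as a sum of two squares.
Step 3: Build a representation. Group n = k² · m with k = 4 and m = 37 · 61 = 2257 (a product of primes ≡ 1 (mod 4)); a representation of m scales to one of n via (k·x)² + (k·y)² = k²(x² + y²). Each prime p ≡ 1 (mod 4) is itself a sum of two squares; find a² by testing p − a² for a perfect square:
  37: 37 − 1² = 36 = 6² ⇒ 37 = 1² + 6².
  61: 61 − 1² = 60, 61 − 2² = 57, 61 − 3² = 52, 61 − 4² = 45, 61 − 5² = 36 = 6² ⇒ 61 = 5² + 6².
  Combine using the Brahmagupta–Fibonacci identity (a² + b²)(c² + d²) = (ac − bd)² + (ad + bc)² = (ac + bd)² + (ad − bc)²:
  37 · 61 = 2257: from (1² + 6²)(5² + 6²), take (1·5 − 6·6, 1·6 + 6·5) = (5 − 36, 6 + 30) = (-31, 36); dropping signs (only squares matter) gives (31, 36); check 31² + 36² = 961 + 1296 = 2257 ✓.
  Scale by k = 4: (4·31, 4·36) = (124, 144).
Step 4: Order so x ≤ y and verify: 124² + 144² = 15376 + 20736 = 36112 = n. ✓

n = 36112 = 124² + 144² (one valid representation with x ≤ y).


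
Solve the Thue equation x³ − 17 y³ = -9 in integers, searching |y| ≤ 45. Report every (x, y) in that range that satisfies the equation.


The equation is x³ - 17y³ = -9. For fixed y, x³ = 17·y³ − 9, so a solution requires the RHS to be a perfect cube.
Strategy: iterate y from -45 to 45, compute RHS = 17·y³ − 9, and check whether it is a (positive or negative) perfect cube.
Check small values of y:
  y = 0: RHS = -9 is not a perfect cube.
  y = 1: RHS = 8 = (2)³ ⇒ x = 2 works.
  y = -1: RHS = -26 is not a perfect cube.
  y = 2: RHS = 127 is not a perfect cube.
  y = -2: RHS = -145 is not a perfect cube.
  y = 3: RHS = 450 is not a perfect cube.
  y = -3: RHS = -468 is not a perfect cube.
Continuing the search up to |y| = 45 finds no further solutions beyond those listed.
Collected solutions: (2, 1).

Solutions (with |y| ≤ 45): (2, 1).


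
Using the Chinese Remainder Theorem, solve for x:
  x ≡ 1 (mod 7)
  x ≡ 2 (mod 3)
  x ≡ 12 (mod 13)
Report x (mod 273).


Moduli 7, 3, 13 are pairwise coprime; by CRT there is a unique solution modulo M = 7 · 3 · 13 = 273.
Solve pairwise, accumulating the modulus:
  Start with x ≡ 1 (mod 7).
  Combine with x ≡ 2 (mod 3): since gcd(7, 3) = 1, we get a unique residue mod 21.
    Write x = 1 + 7·t and substitute into x ≡ 2 (mod 3): 7·t ≡ 2 − 1 = 1 (mod 3).
    Reduce coefficients mod 3: 1·t ≡ 1 (mod 3).
    So t ≡ 1 (mod 3).
    Then x = 1 + 7·1 = 8, valid modulo lcm(7, 3) = 21: x ≡ 8 (mod 21).
  Combine with x ≡ 12 (mod 13): since gcd(21, 13) = 1, we get a unique residue mod 273.
    Write x = 8 + 21·t and substitute into x ≡ 12 (mod 13): 21·t ≡ 12 − 8 = 4 (mod 13).
    Reduce coefficients mod 13: 8·t ≡ 4 (mod 13).
    The inverse of 8 mod 13 is 5 (since 8·5 = 40 = 3·13 + 1), so t ≡ 5·4 = 20 ≡ 7 (mod 13).
    Then x = 8 + 21·7 = 155, valid modulo lcm(21, 13) = 273: x ≡ 155 (mod 273).
Verify: 155 mod 7 = 1 ✓, 155 mod 3 = 2 ✓, 155 mod 13 = 12 ✓.

x ≡ 155 (mod 273).


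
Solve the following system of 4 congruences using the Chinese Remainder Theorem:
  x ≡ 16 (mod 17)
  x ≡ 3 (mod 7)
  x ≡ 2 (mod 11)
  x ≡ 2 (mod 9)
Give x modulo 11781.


Product of moduli M = 17 · 7 · 11 · 9 = 11781.
Merge one congruence at a time:
  Start: x ≡ 16 (mod 17).
  Combine with x ≡ 3 (mod 7); new modulus lcm = 119.
    Write x = 16 + 17·t and substitute into x ≡ 3 (mod 7): 17·t ≡ 3 − 16 = -13 (mod 7).
    Reduce coefficients mod 7: 3·t ≡ 1 (mod 7).
    The inverse of 3 mod 7 is 5 (since 3·5 = 15 = 2·7 + 1), so t ≡ 5·1 = 5 ≡ 5 (mod 7).
    Then x = 16 + 17·5 = 101, valid modulo lcm(17, 7) = 119: x ≡ 101 (mod 119).
  Combine with x ≡ 2 (mod 11); new modulus lcm = 1309.
    Write x = 101 + 119·t and substitute into x ≡ 2 (mod 11): 119·t ≡ 2 − 101 = -99 (mod 11).
    Reduce coefficients mod 11: 9·t ≡ 0 (mod 11).
    The inverse of 9 mod 11 is 5 (since 9·5 = 45 = 4·11 + 1), so t ≡ 5·0 = 0 ≡ 0 (mod 11).
    Then x = 101 + 119·0 = 101, valid modulo lcm(119, 11) = 1309: x ≡ 101 (mod 1309).
  Combine with x ≡ 2 (mod 9); new modulus lcm = 11781.
    Write x = 101 + 1309·t and substitute into x ≡ 2 (mod 9): 1309·t ≡ 2 − 101 = -99 (mod 9).
    Reduce coefficients mod 9: 4·t ≡ 0 (mod 9).
    The inverse of 4 mod 9 is 7 (since 4·7 = 28 = 3·9 + 1), so t ≡ 7·0 = 0 ≡ 0 (mod 9).
    Then x = 101 + 1309·0 = 101, valid modulo lcm(1309, 9) = 11781: x ≡ 101 (mod 11781).
Verify against each original: 101 mod 17 = 16, 101 mod 7 = 3, 101 mod 11 = 2, 101 mod 9 = 2.

x ≡ 101 (mod 11781).


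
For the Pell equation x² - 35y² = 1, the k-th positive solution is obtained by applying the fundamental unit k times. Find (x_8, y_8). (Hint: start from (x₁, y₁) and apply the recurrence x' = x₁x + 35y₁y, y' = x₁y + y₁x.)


Step 1: Find the fundamental solution (x₁, y₁) of x² - 35y² = 1.
  Expand √35 as a continued fraction. a₀ = ⌊√35⌋ = 5; iterate m_{k+1} = d_k·a_k − m_k, d_{k+1} = (35 − m_{k+1}²)/d_k, a_{k+1} = ⌊(a₀ + m_{k+1})/d_{k+1}⌋ (starting m₀ = 0, d₀ = 1), with convergents p_k = a_k·p_{k-1} + p_{k-2}, q_k = a_k·q_{k-1} + q_{k-2} (p₋₁ = 1, q₋₁ = 0):
  k = 0: a₀ = 5; p₀/q₀ = 5/1; p₀² − 35·q₀² = 25 − 35 = -10.
  k = 1: m = 5, d = 10, a = ⌊(5 + 5)/10⌋ = 1; p/q = (1·5 + 1)/(1·1 + 0) = 6/1; p² − 35·q² = 36 − 35 = 1.
  The first convergent with p² − 35·q² = 1 gives the fundamental solution (x₁, y₁) = (6, 1).
Step 2: Apply the recurrence (x_{n+1}, y_{n+1}) = (x₁x_n + 35y₁y_n, x₁y_n + y₁x_n) repeatedly.
  From (x_1, y_1) = (6, 1): x_2 = 6·6 + 35·1·1 = 71; y_2 = 6·1 + 1·6 = 12.
  From (x_2, y_2) = (71, 12): x_3 = 6·71 + 35·1·12 = 846; y_3 = 6·12 + 1·71 = 143.
  From (x_3, y_3) = (846, 143): x_4 = 6·846 + 35·1·143 = 10081; y_4 = 6·143 + 1·846 = 1704.
  From (x_4, y_4) = (10081, 1704): x_5 = 6·10081 + 35·1·1704 = 120126; y_5 = 6·1704 + 1·10081 = 20305.
  From (x_5, y_5) = (120126, 20305): x_6 = 6·120126 + 35·1·20305 = 1431431; y_6 = 6·20305 + 1·120126 = 241956.
  From (x_6, y_6) = (1431431, 241956): x_7 = 6·1431431 + 35·1·241956 = 17057046; y_7 = 6·241956 + 1·1431431 = 2883167.
  From (x_7, y_7) = (17057046, 2883167): x_8 = 6·17057046 + 35·1·2883167 = 203253121; y_8 = 6·2883167 + 1·17057046 = 34356048.
Step 3: Verify x_8² - 35·y_8² = 41311831196240641 - 41311831196240640 = 1 (should be 1). ✓

(x_1, y_1) = (6, 1); (x_8, y_8) = (203253121, 34356048).


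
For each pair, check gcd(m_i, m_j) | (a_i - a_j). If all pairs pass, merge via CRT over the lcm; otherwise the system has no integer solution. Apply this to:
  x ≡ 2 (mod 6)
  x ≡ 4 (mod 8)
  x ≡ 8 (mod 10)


Moduli 6, 8, 10 are not pairwise coprime, so CRT works modulo lcm(m_i) when all pairwise compatibility conditions hold.
Pairwise compatibility: gcd(m_i, m_j) must divide a_i - a_j for every pair.
Merge one congruence at a time:
  Start: x ≡ 2 (mod 6).
  Combine with x ≡ 4 (mod 8): gcd(6, 8) = 2; 4 - 2 = 2, which IS divisible by 2, so compatible.
    Write x = 2 + 6·t and substitute into x ≡ 4 (mod 8): 6·t ≡ 4 − 2 = 2 (mod 8).
    Divide the congruence (and modulus) by g = 2: 3·t ≡ 1 (mod 4).
    The inverse of 3 mod 4 is 3 (since 3·3 = 9 = 2·4 + 1), so t ≡ 3·1 = 3 ≡ 3 (mod 4).
    Then x = 2 + 6·3 = 20, valid modulo lcm(6, 8) = 24: x ≡ 20 (mod 24).
  Combine with x ≡ 8 (mod 10): gcd(24, 10) = 2; 8 - 20 = -12, which IS divisible by 2, so compatible.
    Write x = 20 + 24·t and substitute into x ≡ 8 (mod 10): 24·t ≡ 8 − 20 = -12 (mod 10).
    Divide the congruence (and modulus) by g = 2: 12·t ≡ -6 (mod 5).
    Reduce coefficients mod 5: 2·t ≡ 4 (mod 5).
    The inverse of 2 mod 5 is 3 (since 2·3 = 6 = 1·5 + 1), so t ≡ 3·4 = 12 ≡ 2 (mod 5).
    Then x = 20 + 24·2 = 68, valid modulo lcm(24, 10) = 120: x ≡ 68 (mod 120).
Verify: 68 mod 6 = 2, 68 mod 8 = 4, 68 mod 10 = 8.

x ≡ 68 (mod 120).


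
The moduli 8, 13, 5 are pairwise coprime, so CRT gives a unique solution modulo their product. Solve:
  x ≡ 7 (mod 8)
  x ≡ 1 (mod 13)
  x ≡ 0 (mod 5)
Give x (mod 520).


Moduli 8, 13, 5 are pairwise coprime; by CRT there is a unique solution modulo M = 8 · 13 · 5 = 520.
Solve pairwise, accumulating the modulus:
  Start with x ≡ 7 (mod 8).
  Combine with x ≡ 1 (mod 13): since gcd(8, 13) = 1, we get a unique residue mod 104.
    Write x = 7 + 8·t and substitute into x ≡ 1 (mod 13): 8·t ≡ 1 − 7 = -6 (mod 13).
    Reduce coefficients mod 13: 8·t ≡ 7 (mod 13).
    The inverse of 8 mod 13 is 5 (since 8·5 = 40 = 3·13 + 1), so t ≡ 5·7 = 35 ≡ 9 (mod 13).
    Then x = 7 + 8·9 = 79, valid modulo lcm(8, 13) = 104: x ≡ 79 (mod 104).
  Combine with x ≡ 0 (mod 5): since gcd(104, 5) = 1, we get a unique residue mod 520.
    Write x = 79 + 104·t and substitute into x ≡ 0 (mod 5): 104·t ≡ 0 − 79 = -79 (mod 5).
    Reduce coefficients mod 5: 4·t ≡ 1 (mod 5).
    The inverse of 4 mod 5 is 4 (since 4·4 = 16 = 3·5 + 1), so t ≡ 4·1 = 4 ≡ 4 (mod 5).
    Then x = 79 + 104·4 = 495, valid modulo lcm(104, 5) = 520: x ≡ 495 (mod 520).
Verify: 495 mod 8 = 7 ✓, 495 mod 13 = 1 ✓, 495 mod 5 = 0 ✓.

x ≡ 495 (mod 520).


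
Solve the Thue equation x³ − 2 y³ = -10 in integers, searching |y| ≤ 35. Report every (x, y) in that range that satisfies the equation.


The equation is x³ - 2y³ = -10. For fixed y, x³ = 2·y³ − 10, so a solution requires the RHS to be a perfect cube.
Strategy: iterate y from -35 to 35, compute RHS = 2·y³ − 10, and check whether it is a (positive or negative) perfect cube.
Check small values of y:
  y = 0: RHS = -10 is not a perfect cube.
  y = 1: RHS = -8 = (-2)³ ⇒ x = -2 works.
  y = -1: RHS = -12 is not a perfect cube.
  y = 2: RHS = 6 is not a perfect cube.
  y = -2: RHS = -26 is not a perfect cube.
  y = 3: RHS = 44 is not a perfect cube.
  y = -3: RHS = -64 = (-4)³ ⇒ x = -4 works.
Continuing the search up to |y| = 35 finds no further solutions beyond those listed.
Collected solutions: (-2, 1), (-4, -3).

Solutions (with |y| ≤ 35): (-2, 1), (-4, -3).


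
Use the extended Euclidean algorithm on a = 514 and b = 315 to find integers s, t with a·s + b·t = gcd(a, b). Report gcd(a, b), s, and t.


Euclidean algorithm on (514, 315) — divide until remainder is 0:
  514 = 1 · 315 + 199
  315 = 1 · 199 + 116
  199 = 1 · 116 + 83
  116 = 1 · 83 + 33
  83 = 2 · 33 + 17
  33 = 1 · 17 + 16
  17 = 1 · 16 + 1
  16 = 16 · 1 + 0
gcd(514, 315) = 1.
Track Bezout coefficients alongside the remainders: start with r₀ = 514 = a·1 + b·0 (s = 1, t = 0) and r₁ = 315 = a·0 + b·1 (s = 0, t = 1); each new remainder r_{k+1} = r_{k-1} − q_k·r_k inherits s_{k+1} = s_{k-1} − q_k·s_k, t_{k+1} = t_{k-1} − q_k·t_k, so r_k = a·s_k + b·t_k at every step:
  q = 1: r = 199, s = 1 − 1·0 = 1, t = 0 − 1·1 = -1  (check: 514·1 + 315·(-1) = 199)
  q = 1: r = 116, s = 0 − 1·1 = -1, t = 1 − 1·(-1) = 2  (check: 514·(-1) + 315·2 = 116)
  q = 1: r = 83, s = 1 − 1·(-1) = 2, t = -1 − 1·2 = -3  (check: 514·2 + 315·(-3) = 83)
  q = 1: r = 33, s = -1 − 1·2 = -3, t = 2 − 1·(-3) = 5  (check: 514·(-3) + 315·5 = 33)
  q = 2: r = 17, s = 2 − 2·(-3) = 8, t = -3 − 2·5 = -13  (check: 514·8 + 315·(-13) = 17)
  q = 1: r = 16, s = -3 − 1·8 = -11, t = 5 − 1·(-13) = 18  (check: 514·(-11) + 315·18 = 16)
  q = 1: r = 1, s = 8 − 1·(-11) = 19, t = -13 − 1·18 = -31  (check: 514·19 + 315·(-31) = 1)
The row with r = 1 (the gcd) gives the Bezout coefficients s = 19, t = -31.
Result: 514 · (19) + 315 · (-31) = 1.

gcd(514, 315) = 1; s = 19, t = -31 (check: 514·19 + 315·(-31) = 1).


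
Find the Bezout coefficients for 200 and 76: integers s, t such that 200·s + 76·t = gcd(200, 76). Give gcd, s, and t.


Euclidean algorithm on (200, 76) — divide until remainder is 0:
  200 = 2 · 76 + 48
  76 = 1 · 48 + 28
  48 = 1 · 28 + 20
  28 = 1 · 20 + 8
  20 = 2 · 8 + 4
  8 = 2 · 4 + 0
gcd(200, 76) = 4.
Track Bezout coefficients alongside the remainders: start with r₀ = 200 = a·1 + b·0 (s = 1, t = 0) and r₁ = 76 = a·0 + b·1 (s = 0, t = 1); each new remainder r_{k+1} = r_{k-1} − q_k·r_k inherits s_{k+1} = s_{k-1} − q_k·s_k, t_{k+1} = t_{k-1} − q_k·t_k, so r_k = a·s_k + b·t_k at every step:
  q = 2: r = 48, s = 1 − 2·0 = 1, t = 0 − 2·1 = -2  (check: 200·1 + 76·(-2) = 48)
  q = 1: r = 28, s = 0 − 1·1 = -1, t = 1 − 1·(-2) = 3  (check: 200·(-1) + 76·3 = 28)
  q = 1: r = 20, s = 1 − 1·(-1) = 2, t = -2 − 1·3 = -5  (check: 200·2 + 76·(-5) = 20)
  q = 1: r = 8, s = -1 − 1·2 = -3, t = 3 − 1·(-5) = 8  (check: 200·(-3) + 76·8 = 8)
  q = 2: r = 4, s = 2 − 2·(-3) = 8, t = -5 − 2·8 = -21  (check: 200·8 + 76·(-21) = 4)
The row with r = 4 (the gcd) gives the Bezout coefficients s = 8, t = -21.
Result: 200 · (8) + 76 · (-21) = 4.

gcd(200, 76) = 4; s = 8, t = -21 (check: 200·8 + 76·(-21) = 4).


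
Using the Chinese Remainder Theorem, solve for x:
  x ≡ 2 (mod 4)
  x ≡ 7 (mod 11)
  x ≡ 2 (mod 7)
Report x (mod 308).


Moduli 4, 11, 7 are pairwise coprime; by CRT there is a unique solution modulo M = 4 · 11 · 7 = 308.
Solve pairwise, accumulating the modulus:
  Start with x ≡ 2 (mod 4).
  Combine with x ≡ 7 (mod 11): since gcd(4, 11) = 1, we get a unique residue mod 44.
    Write x = 2 + 4·t and substitute into x ≡ 7 (mod 11): 4·t ≡ 7 − 2 = 5 (mod 11).
    The inverse of 4 mod 11 is 3 (since 4·3 = 12 = 1·11 + 1), so t ≡ 3·5 = 15 ≡ 4 (mod 11).
    Then x = 2 + 4·4 = 18, valid modulo lcm(4, 11) = 44: x ≡ 18 (mod 44).
  Combine with x ≡ 2 (mod 7): since gcd(44, 7) = 1, we get a unique residue mod 308.
    Write x = 18 + 44·t and substitute into x ≡ 2 (mod 7): 44·t ≡ 2 − 18 = -16 (mod 7).
    Reduce coefficients mod 7: 2·t ≡ 5 (mod 7).
    The inverse of 2 mod 7 is 4 (since 2·4 = 8 = 1·7 + 1), so t ≡ 4·5 = 20 ≡ 6 (mod 7).
    Then x = 18 + 44·6 = 282, valid modulo lcm(44, 7) = 308: x ≡ 282 (mod 308).
Verify: 282 mod 4 = 2 ✓, 282 mod 11 = 7 ✓, 282 mod 7 = 2 ✓.

x ≡ 282 (mod 308).


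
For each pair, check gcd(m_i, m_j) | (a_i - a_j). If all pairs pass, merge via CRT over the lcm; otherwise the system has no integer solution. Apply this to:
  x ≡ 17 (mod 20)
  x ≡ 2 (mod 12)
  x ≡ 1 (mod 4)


Moduli 20, 12, 4 are not pairwise coprime, so CRT works modulo lcm(m_i) when all pairwise compatibility conditions hold.
Pairwise compatibility: gcd(m_i, m_j) must divide a_i - a_j for every pair.
Merge one congruence at a time:
  Start: x ≡ 17 (mod 20).
  Combine with x ≡ 2 (mod 12): gcd(20, 12) = 4, and 2 - 17 = -15 is NOT divisible by 4.
    ⇒ system is inconsistent (no integer solution).

No solution (the system is inconsistent).


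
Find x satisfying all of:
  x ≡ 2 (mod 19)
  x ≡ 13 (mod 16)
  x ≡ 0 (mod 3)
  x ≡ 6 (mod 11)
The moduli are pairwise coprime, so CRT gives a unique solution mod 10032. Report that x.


Product of moduli M = 19 · 16 · 3 · 11 = 10032.
Merge one congruence at a time:
  Start: x ≡ 2 (mod 19).
  Combine with x ≡ 13 (mod 16); new modulus lcm = 304.
    Write x = 2 + 19·t and substitute into x ≡ 13 (mod 16): 19·t ≡ 13 − 2 = 11 (mod 16).
    Reduce coefficients mod 16: 3·t ≡ 11 (mod 16).
    The inverse of 3 mod 16 is 11 (since 3·11 = 33 = 2·16 + 1), so t ≡ 11·11 = 121 ≡ 9 (mod 16).
    Then x = 2 + 19·9 = 173, valid modulo lcm(19, 16) = 304: x ≡ 173 (mod 304).
  Combine with x ≡ 0 (mod 3); new modulus lcm = 912.
    Write x = 173 + 304·t and substitute into x ≡ 0 (mod 3): 304·t ≡ 0 − 173 = -173 (mod 3).
    Reduce coefficients mod 3: 1·t ≡ 1 (mod 3).
    So t ≡ 1 (mod 3).
    Then x = 173 + 304·1 = 477, valid modulo lcm(304, 3) = 912: x ≡ 477 (mod 912).
  Combine with x ≡ 6 (mod 11); new modulus lcm = 10032.
    Write x = 477 + 912·t and substitute into x ≡ 6 (mod 11): 912·t ≡ 6 − 477 = -471 (mod 11).
    Reduce coefficients mod 11: 10·t ≡ 2 (mod 11).
    The inverse of 10 mod 11 is 10 (since 10·10 = 100 = 9·11 + 1), so t ≡ 10·2 = 20 ≡ 9 (mod 11).
    Then x = 477 + 912·9 = 8685, valid modulo lcm(912, 11) = 10032: x ≡ 8685 (mod 10032).
Verify against each original: 8685 mod 19 = 2, 8685 mod 16 = 13, 8685 mod 3 = 0, 8685 mod 11 = 6.

x ≡ 8685 (mod 10032).


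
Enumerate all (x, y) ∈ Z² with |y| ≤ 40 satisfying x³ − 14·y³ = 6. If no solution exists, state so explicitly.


The equation is x³ - 14y³ = 6. For fixed y, x³ = 14·y³ + 6, so a solution requires the RHS to be a perfect cube.
Strategy: iterate y from -40 to 40, compute RHS = 14·y³ + 6, and check whether it is a (positive or negative) perfect cube.
Check small values of y:
  y = 0: RHS = 6 is not a perfect cube.
  y = 1: RHS = 20 is not a perfect cube.
  y = -1: RHS = -8 = (-2)³ ⇒ x = -2 works.
  y = 2: RHS = 118 is not a perfect cube.
  y = -2: RHS = -106 is not a perfect cube.
  y = 3: RHS = 384 is not a perfect cube.
  y = -3: RHS = -372 is not a perfect cube.
Continuing the search up to |y| = 40 finds no further solutions beyond those listed.
Collected solutions: (-2, -1).

Solutions (with |y| ≤ 40): (-2, -1).


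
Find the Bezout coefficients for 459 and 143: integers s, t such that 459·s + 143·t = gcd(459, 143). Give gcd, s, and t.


Euclidean algorithm on (459, 143) — divide until remainder is 0:
  459 = 3 · 143 + 30
  143 = 4 · 30 + 23
  30 = 1 · 23 + 7
  23 = 3 · 7 + 2
  7 = 3 · 2 + 1
  2 = 2 · 1 + 0
gcd(459, 143) = 1.
Track Bezout coefficients alongside the remainders: start with r₀ = 459 = a·1 + b·0 (s = 1, t = 0) and r₁ = 143 = a·0 + b·1 (s = 0, t = 1); each new remainder r_{k+1} = r_{k-1} − q_k·r_k inherits s_{k+1} = s_{k-1} − q_k·s_k, t_{k+1} = t_{k-1} − q_k·t_k, so r_k = a·s_k + b·t_k at every step:
  q = 3: r = 30, s = 1 − 3·0 = 1, t = 0 − 3·1 = -3  (check: 459·1 + 143·(-3) = 30)
  q = 4: r = 23, s = 0 − 4·1 = -4, t = 1 − 4·(-3) = 13  (check: 459·(-4) + 143·13 = 23)
  q = 1: r = 7, s = 1 − 1·(-4) = 5, t = -3 − 1·13 = -16  (check: 459·5 + 143·(-16) = 7)
  q = 3: r = 2, s = -4 − 3·5 = -19, t = 13 − 3·(-16) = 61  (check: 459·(-19) + 143·61 = 2)
  q = 3: r = 1, s = 5 − 3·(-19) = 62, t = -16 − 3·61 = -199  (check: 459·62 + 143·(-199) = 1)
The row with r = 1 (the gcd) gives the Bezout coefficients s = 62, t = -199.
Result: 459 · (62) + 143 · (-199) = 1.

gcd(459, 143) = 1; s = 62, t = -199 (check: 459·62 + 143·(-199) = 1).


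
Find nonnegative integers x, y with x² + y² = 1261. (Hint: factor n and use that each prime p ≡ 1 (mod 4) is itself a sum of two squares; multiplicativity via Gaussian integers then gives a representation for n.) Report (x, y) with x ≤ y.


Step 1: Factor n = 1261 = 13 · 97.
Step 2: Check the mod-4 condition on each prime factor: 13 ≡ 1 (mod 4), exponent 1; 97 ≡ 1 (mod 4), exponent 1.
All primes ≡ 3 (mod 4) appear to even exponent (or don't appear), so by the two-squares theorem n IS expressible as a sum of two squares.
Step 3: Build a representation. Here n = 13 · 97 is a product of primes ≡ 1 (mod 4). Each prime p ≡ 1 (mod 4) is itself a sum of two squares; find a² by testing p − a² for a perfect square:
  13: 13 − 1² = 12, 13 − 2² = 9 = 3² ⇒ 13 = 2² + 3².
  97: 97 − 1² = 96, 97 − 2² = 93, 97 − 3² = 88, 97 − 4² = 81 = 9² ⇒ 97 = 4² + 9².
  Combine using the Brahmagupta–Fibonacci identity (a² + b²)(c² + d²) = (ac − bd)² + (ad + bc)² = (ac + bd)² + (ad − bc)²:
  13 · 97 = 1261: from (2² + 3²)(4² + 9²), take (2·4 − 3·9, 2·9 + 3·4) = (8 − 27, 18 + 12) = (-19, 30); dropping signs (only squares matter) gives (19, 30); check 19² + 30² = 361 + 900 = 1261 ✓.
Step 4: Order so x ≤ y and verify: 19² + 30² = 361 + 900 = 1261 = n. ✓

n = 1261 = 19² + 30² (one valid representation with x ≤ y).


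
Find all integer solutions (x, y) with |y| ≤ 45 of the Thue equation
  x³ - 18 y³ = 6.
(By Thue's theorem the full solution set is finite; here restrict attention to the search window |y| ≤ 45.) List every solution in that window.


The equation is x³ - 18y³ = 6. For fixed y, x³ = 18·y³ + 6, so a solution requires the RHS to be a perfect cube.
Strategy: iterate y from -45 to 45, compute RHS = 18·y³ + 6, and check whether it is a (positive or negative) perfect cube.
Check small values of y:
  y = 0: RHS = 6 is not a perfect cube.
  y = 1: RHS = 24 is not a perfect cube.
  y = -1: RHS = -12 is not a perfect cube.
  y = 2: RHS = 150 is not a perfect cube.
  y = -2: RHS = -138 is not a perfect cube.
  y = 3: RHS = 492 is not a perfect cube.
  y = -3: RHS = -480 is not a perfect cube.
Continuing the search up to |y| = 45 finds no solutions either.
No (x, y) in the scanned range satisfies the equation.

No integer solutions with |y| ≤ 45.


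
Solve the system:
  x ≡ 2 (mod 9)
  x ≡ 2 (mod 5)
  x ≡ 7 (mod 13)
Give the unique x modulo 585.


Moduli 9, 5, 13 are pairwise coprime; by CRT there is a unique solution modulo M = 9 · 5 · 13 = 585.
Solve pairwise, accumulating the modulus:
  Start with x ≡ 2 (mod 9).
  Combine with x ≡ 2 (mod 5): since gcd(9, 5) = 1, we get a unique residue mod 45.
    Write x = 2 + 9·t and substitute into x ≡ 2 (mod 5): 9·t ≡ 2 − 2 = 0 (mod 5).
    Reduce coefficients mod 5: 4·t ≡ 0 (mod 5).
    The inverse of 4 mod 5 is 4 (since 4·4 = 16 = 3·5 + 1), so t ≡ 4·0 = 0 ≡ 0 (mod 5).
    Then x = 2 + 9·0 = 2, valid modulo lcm(9, 5) = 45: x ≡ 2 (mod 45).
  Combine with x ≡ 7 (mod 13): since gcd(45, 13) = 1, we get a unique residue mod 585.
    Write x = 2 + 45·t and substitute into x ≡ 7 (mod 13): 45·t ≡ 7 − 2 = 5 (mod 13).
    Reduce coefficients mod 13: 6·t ≡ 5 (mod 13).
    The inverse of 6 mod 13 is 11 (since 6·11 = 66 = 5·13 + 1), so t ≡ 11·5 = 55 ≡ 3 (mod 13).
    Then x = 2 + 45·3 = 137, valid modulo lcm(45, 13) = 585: x ≡ 137 (mod 585).
Verify: 137 mod 9 = 2 ✓, 137 mod 5 = 2 ✓, 137 mod 13 = 7 ✓.

x ≡ 137 (mod 585).


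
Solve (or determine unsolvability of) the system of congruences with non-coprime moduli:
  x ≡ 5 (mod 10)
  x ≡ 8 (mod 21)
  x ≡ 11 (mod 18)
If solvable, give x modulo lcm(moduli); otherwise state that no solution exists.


Moduli 10, 21, 18 are not pairwise coprime, so CRT works modulo lcm(m_i) when all pairwise compatibility conditions hold.
Pairwise compatibility: gcd(m_i, m_j) must divide a_i - a_j for every pair.
Merge one congruence at a time:
  Start: x ≡ 5 (mod 10).
  Combine with x ≡ 8 (mod 21): gcd(10, 21) = 1; 8 - 5 = 3, which IS divisible by 1, so compatible.
    Write x = 5 + 10·t and substitute into x ≡ 8 (mod 21): 10·t ≡ 8 − 5 = 3 (mod 21).
    The inverse of 10 mod 21 is 19 (since 10·19 = 190 = 9·21 + 1), so t ≡ 19·3 = 57 ≡ 15 (mod 21).
    Then x = 5 + 10·15 = 155, valid modulo lcm(10, 21) = 210: x ≡ 155 (mod 210).
  Combine with x ≡ 11 (mod 18): gcd(210, 18) = 6; 11 - 155 = -144, which IS divisible by 6, so compatible.
    Write x = 155 + 210·t and substitute into x ≡ 11 (mod 18): 210·t ≡ 11 − 155 = -144 (mod 18).
    Divide the congruence (and modulus) by g = 6: 35·t ≡ -24 (mod 3).
    Reduce coefficients mod 3: 2·t ≡ 0 (mod 3).
    The inverse of 2 mod 3 is 2 (since 2·2 = 4 = 1·3 + 1), so t ≡ 2·0 = 0 ≡ 0 (mod 3).
    Then x = 155 + 210·0 = 155, valid modulo lcm(210, 18) = 630: x ≡ 155 (mod 630).
Verify: 155 mod 10 = 5, 155 mod 21 = 8, 155 mod 18 = 11.

x ≡ 155 (mod 630).


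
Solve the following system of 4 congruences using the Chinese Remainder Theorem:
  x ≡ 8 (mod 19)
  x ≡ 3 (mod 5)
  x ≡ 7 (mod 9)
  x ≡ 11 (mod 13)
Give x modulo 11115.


Product of moduli M = 19 · 5 · 9 · 13 = 11115.
Merge one congruence at a time:
  Start: x ≡ 8 (mod 19).
  Combine with x ≡ 3 (mod 5); new modulus lcm = 95.
    Write x = 8 + 19·t and substitute into x ≡ 3 (mod 5): 19·t ≡ 3 − 8 = -5 (mod 5).
    Reduce coefficients mod 5: 4·t ≡ 0 (mod 5).
    The inverse of 4 mod 5 is 4 (since 4·4 = 16 = 3·5 + 1), so t ≡ 4·0 = 0 ≡ 0 (mod 5).
    Then x = 8 + 19·0 = 8, valid modulo lcm(19, 5) = 95: x ≡ 8 (mod 95).
  Combine with x ≡ 7 (mod 9); new modulus lcm = 855.
    Write x = 8 + 95·t and substitute into x ≡ 7 (mod 9): 95·t ≡ 7 − 8 = -1 (mod 9).
    Reduce coefficients mod 9: 5·t ≡ 8 (mod 9).
    The inverse of 5 mod 9 is 2 (since 5·2 = 10 = 1·9 + 1), so t ≡ 2·8 = 16 ≡ 7 (mod 9).
    Then x = 8 + 95·7 = 673, valid modulo lcm(95, 9) = 855: x ≡ 673 (mod 855).
  Combine with x ≡ 11 (mod 13); new modulus lcm = 11115.
    Write x = 673 + 855·t and substitute into x ≡ 11 (mod 13): 855·t ≡ 11 − 673 = -662 (mod 13).
    Reduce coefficients mod 13: 10·t ≡ 1 (mod 13).
    The inverse of 10 mod 13 is 4 (since 10·4 = 40 = 3·13 + 1), so t ≡ 4·1 = 4 ≡ 4 (mod 13).
    Then x = 673 + 855·4 = 4093, valid modulo lcm(855, 13) = 11115: x ≡ 4093 (mod 11115).
Verify against each original: 4093 mod 19 = 8, 4093 mod 5 = 3, 4093 mod 9 = 7, 4093 mod 13 = 11.

x ≡ 4093 (mod 11115).


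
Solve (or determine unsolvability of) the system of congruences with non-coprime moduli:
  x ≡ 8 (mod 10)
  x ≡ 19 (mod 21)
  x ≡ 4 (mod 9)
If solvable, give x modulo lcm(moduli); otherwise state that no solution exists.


Moduli 10, 21, 9 are not pairwise coprime, so CRT works modulo lcm(m_i) when all pairwise compatibility conditions hold.
Pairwise compatibility: gcd(m_i, m_j) must divide a_i - a_j for every pair.
Merge one congruence at a time:
  Start: x ≡ 8 (mod 10).
  Combine with x ≡ 19 (mod 21): gcd(10, 21) = 1; 19 - 8 = 11, which IS divisible by 1, so compatible.
    Write x = 8 + 10·t and substitute into x ≡ 19 (mod 21): 10·t ≡ 19 − 8 = 11 (mod 21).
    The inverse of 10 mod 21 is 19 (since 10·19 = 190 = 9·21 + 1), so t ≡ 19·11 = 209 ≡ 20 (mod 21).
    Then x = 8 + 10·20 = 208, valid modulo lcm(10, 21) = 210: x ≡ 208 (mod 210).
  Combine with x ≡ 4 (mod 9): gcd(210, 9) = 3; 4 - 208 = -204, which IS divisible by 3, so compatible.
    Write x = 208 + 210·t and substitute into x ≡ 4 (mod 9): 210·t ≡ 4 − 208 = -204 (mod 9).
    Divide the congruence (and modulus) by g = 3: 70·t ≡ -68 (mod 3).
    Reduce coefficients mod 3: 1·t ≡ 1 (mod 3).
    So t ≡ 1 (mod 3).
    Then x = 208 + 210·1 = 418, valid modulo lcm(210, 9) = 630: x ≡ 418 (mod 630).
Verify: 418 mod 10 = 8, 418 mod 21 = 19, 418 mod 9 = 4.

x ≡ 418 (mod 630).


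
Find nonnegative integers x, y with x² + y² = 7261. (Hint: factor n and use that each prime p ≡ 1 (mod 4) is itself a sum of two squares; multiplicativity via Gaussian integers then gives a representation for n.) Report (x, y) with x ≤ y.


Step 1: Factor n = 7261 = 53 · 137.
Step 2: Check the mod-4 condition on each prime factor: 53 ≡ 1 (mod 4), exponent 1; 137 ≡ 1 (mod 4), exponent 1.
All primes ≡ 3 (mod 4) appear to even exponent (or don't appear), so by the two-squares theorem n IS expressible as a sum of two squares.
Step 3: Build a representation. Here n = 53 · 137 is a product of primes ≡ 1 (mod 4). Each prime p ≡ 1 (mod 4) is itself a sum of two squares; find a² by testing p − a² for a perfect square:
  53: 53 − 1² = 52, 53 − 2² = 49 = 7² ⇒ 53 = 2² + 7².
  137: 137 − 1² = 136, 137 − 2² = 133, 137 − 3² = 128, 137 − 4² = 121 = 11² ⇒ 137 = 4² + 11².
  Combine using the Brahmagupta–Fibonacci identity (a² + b²)(c² + d²) = (ac − bd)² + (ad + bc)² = (ac + bd)² + (ad − bc)²:
  53 · 137 = 7261: from (2² + 7²)(4² + 11²), take (2·4 − 7·11, 2·11 + 7·4) = (8 − 77, 22 + 28) = (-69, 50); dropping signs (only squares matter) gives (69, 50); check 69² + 50² = 4761 + 2500 = 7261 ✓.
Step 4: Order so x ≤ y and verify: 50² + 69² = 2500 + 4761 = 7261 = n. ✓

n = 7261 = 50² + 69² (one valid representation with x ≤ y).


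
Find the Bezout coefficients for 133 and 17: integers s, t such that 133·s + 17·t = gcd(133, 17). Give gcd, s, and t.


Euclidean algorithm on (133, 17) — divide until remainder is 0:
  133 = 7 · 17 + 14
  17 = 1 · 14 + 3
  14 = 4 · 3 + 2
  3 = 1 · 2 + 1
  2 = 2 · 1 + 0
gcd(133, 17) = 1.
Track Bezout coefficients alongside the remainders: start with r₀ = 133 = a·1 + b·0 (s = 1, t = 0) and r₁ = 17 = a·0 + b·1 (s = 0, t = 1); each new remainder r_{k+1} = r_{k-1} − q_k·r_k inherits s_{k+1} = s_{k-1} − q_k·s_k, t_{k+1} = t_{k-1} − q_k·t_k, so r_k = a·s_k + b·t_k at every step:
  q = 7: r = 14, s = 1 − 7·0 = 1, t = 0 − 7·1 = -7  (check: 133·1 + 17·(-7) = 14)
  q = 1: r = 3, s = 0 − 1·1 = -1, t = 1 − 1·(-7) = 8  (check: 133·(-1) + 17·8 = 3)
  q = 4: r = 2, s = 1 − 4·(-1) = 5, t = -7 − 4·8 = -39  (check: 133·5 + 17·(-39) = 2)
  q = 1: r = 1, s = -1 − 1·5 = -6, t = 8 − 1·(-39) = 47  (check: 133·(-6) + 17·47 = 1)
The row with r = 1 (the gcd) gives the Bezout coefficients s = -6, t = 47.
Result: 133 · (-6) + 17 · (47) = 1.

gcd(133, 17) = 1; s = -6, t = 47 (check: 133·(-6) + 17·47 = 1).


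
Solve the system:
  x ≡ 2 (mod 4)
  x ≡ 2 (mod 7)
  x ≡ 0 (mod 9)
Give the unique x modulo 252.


Moduli 4, 7, 9 are pairwise coprime; by CRT there is a unique solution modulo M = 4 · 7 · 9 = 252.
Solve pairwise, accumulating the modulus:
  Start with x ≡ 2 (mod 4).
  Combine with x ≡ 2 (mod 7): since gcd(4, 7) = 1, we get a unique residue mod 28.
    Write x = 2 + 4·t and substitute into x ≡ 2 (mod 7): 4·t ≡ 2 − 2 = 0 (mod 7).
    The inverse of 4 mod 7 is 2 (since 4·2 = 8 = 1·7 + 1), so t ≡ 2·0 = 0 ≡ 0 (mod 7).
    Then x = 2 + 4·0 = 2, valid modulo lcm(4, 7) = 28: x ≡ 2 (mod 28).
  Combine with x ≡ 0 (mod 9): since gcd(28, 9) = 1, we get a unique residue mod 252.
    Write x = 2 + 28·t and substitute into x ≡ 0 (mod 9): 28·t ≡ 0 − 2 = -2 (mod 9).
    Reduce coefficients mod 9: 1·t ≡ 7 (mod 9).
    So t ≡ 7 (mod 9).
    Then x = 2 + 28·7 = 198, valid modulo lcm(28, 9) = 252: x ≡ 198 (mod 252).
Verify: 198 mod 4 = 2 ✓, 198 mod 7 = 2 ✓, 198 mod 9 = 0 ✓.

x ≡ 198 (mod 252).


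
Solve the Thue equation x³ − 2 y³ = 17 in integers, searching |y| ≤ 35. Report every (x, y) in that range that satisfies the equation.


The equation is x³ - 2y³ = 17. For fixed y, x³ = 2·y³ + 17, so a solution requires the RHS to be a perfect cube.
Strategy: iterate y from -35 to 35, compute RHS = 2·y³ + 17, and check whether it is a (positive or negative) perfect cube.
Check small values of y:
  y = 0: RHS = 17 is not a perfect cube.
  y = 1: RHS = 19 is not a perfect cube.
  y = -1: RHS = 15 is not a perfect cube.
  y = 2: RHS = 33 is not a perfect cube.
  y = -2: RHS = 1 = (1)³ ⇒ x = 1 works.
  y = 3: RHS = 71 is not a perfect cube.
  y = -3: RHS = -37 is not a perfect cube.
Continuing the search up to |y| = 35 finds no further solutions beyond those listed.
Collected solutions: (1, -2).

Solutions (with |y| ≤ 35): (1, -2).


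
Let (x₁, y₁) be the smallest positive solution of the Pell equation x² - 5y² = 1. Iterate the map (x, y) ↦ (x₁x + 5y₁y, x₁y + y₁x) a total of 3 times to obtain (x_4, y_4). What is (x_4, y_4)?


Step 1: Find the fundamental solution (x₁, y₁) of x² - 5y² = 1.
  Expand √5 as a continued fraction. a₀ = ⌊√5⌋ = 2; iterate m_{k+1} = d_k·a_k − m_k, d_{k+1} = (5 − m_{k+1}²)/d_k, a_{k+1} = ⌊(a₀ + m_{k+1})/d_{k+1}⌋ (starting m₀ = 0, d₀ = 1), with convergents p_k = a_k·p_{k-1} + p_{k-2}, q_k = a_k·q_{k-1} + q_{k-2} (p₋₁ = 1, q₋₁ = 0):
  k = 0: a₀ = 2; p₀/q₀ = 2/1; p₀² − 5·q₀² = 4 − 5 = -1.
  k = 1: m = 2, d = 1, a = ⌊(2 + 2)/1⌋ = 4; p/q = (4·2 + 1)/(4·1 + 0) = 9/4; p² − 5·q² = 81 − 80 = 1.
  The first convergent with p² − 5·q² = 1 gives the fundamental solution (x₁, y₁) = (9, 4).
Step 2: Apply the recurrence (x_{n+1}, y_{n+1}) = (x₁x_n + 5y₁y_n, x₁y_n + y₁x_n) repeatedly.
  From (x_1, y_1) = (9, 4): x_2 = 9·9 + 5·4·4 = 161; y_2 = 9·4 + 4·9 = 72.
  From (x_2, y_2) = (161, 72): x_3 = 9·161 + 5·4·72 = 2889; y_3 = 9·72 + 4·161 = 1292.
  From (x_3, y_3) = (2889, 1292): x_4 = 9·2889 + 5·4·1292 = 51841; y_4 = 9·1292 + 4·2889 = 23184.
Step 3: Verify x_4² - 5·y_4² = 2687489281 - 2687489280 = 1 (should be 1). ✓

(x_1, y_1) = (9, 4); (x_4, y_4) = (51841, 23184).


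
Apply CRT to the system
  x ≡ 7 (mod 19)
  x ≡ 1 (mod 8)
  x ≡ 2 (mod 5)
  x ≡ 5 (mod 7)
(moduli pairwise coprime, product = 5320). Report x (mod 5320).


Product of moduli M = 19 · 8 · 5 · 7 = 5320.
Merge one congruence at a time:
  Start: x ≡ 7 (mod 19).
  Combine with x ≡ 1 (mod 8); new modulus lcm = 152.
    Write x = 7 + 19·t and substitute into x ≡ 1 (mod 8): 19·t ≡ 1 − 7 = -6 (mod 8).
    Reduce coefficients mod 8: 3·t ≡ 2 (mod 8).
    The inverse of 3 mod 8 is 3 (since 3·3 = 9 = 1·8 + 1), so t ≡ 3·2 = 6 ≡ 6 (mod 8).
    Then x = 7 + 19·6 = 121, valid modulo lcm(19, 8) = 152: x ≡ 121 (mod 152).
  Combine with x ≡ 2 (mod 5); new modulus lcm = 760.
    Write x = 121 + 152·t and substitute into x ≡ 2 (mod 5): 152·t ≡ 2 − 121 = -119 (mod 5).
    Reduce coefficients mod 5: 2·t ≡ 1 (mod 5).
    The inverse of 2 mod 5 is 3 (since 2·3 = 6 = 1·5 + 1), so t ≡ 3·1 = 3 ≡ 3 (mod 5).
    Then x = 121 + 152·3 = 577, valid modulo lcm(152, 5) = 760: x ≡ 577 (mod 760).
  Combine with x ≡ 5 (mod 7); new modulus lcm = 5320.
    Write x = 577 + 760·t and substitute into x ≡ 5 (mod 7): 760·t ≡ 5 − 577 = -572 (mod 7).
    Reduce coefficients mod 7: 4·t ≡ 2 (mod 7).
    The inverse of 4 mod 7 is 2 (since 4·2 = 8 = 1·7 + 1), so t ≡ 2·2 = 4 ≡ 4 (mod 7).
    Then x = 577 + 760·4 = 3617, valid modulo lcm(760, 7) = 5320: x ≡ 3617 (mod 5320).
Verify against each original: 3617 mod 19 = 7, 3617 mod 8 = 1, 3617 mod 5 = 2, 3617 mod 7 = 5.

x ≡ 3617 (mod 5320).
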